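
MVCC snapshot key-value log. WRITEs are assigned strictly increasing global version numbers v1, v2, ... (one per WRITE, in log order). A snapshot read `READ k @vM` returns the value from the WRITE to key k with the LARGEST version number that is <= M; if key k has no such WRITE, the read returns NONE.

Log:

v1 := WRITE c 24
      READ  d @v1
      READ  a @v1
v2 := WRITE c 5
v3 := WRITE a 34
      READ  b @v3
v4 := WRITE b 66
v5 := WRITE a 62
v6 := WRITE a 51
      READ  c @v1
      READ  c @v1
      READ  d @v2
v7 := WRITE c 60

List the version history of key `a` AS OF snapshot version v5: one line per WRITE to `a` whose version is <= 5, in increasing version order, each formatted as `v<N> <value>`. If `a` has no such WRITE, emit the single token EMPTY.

Answer: v3 34
v5 62

Derivation:
Scan writes for key=a with version <= 5:
  v1 WRITE c 24 -> skip
  v2 WRITE c 5 -> skip
  v3 WRITE a 34 -> keep
  v4 WRITE b 66 -> skip
  v5 WRITE a 62 -> keep
  v6 WRITE a 51 -> drop (> snap)
  v7 WRITE c 60 -> skip
Collected: [(3, 34), (5, 62)]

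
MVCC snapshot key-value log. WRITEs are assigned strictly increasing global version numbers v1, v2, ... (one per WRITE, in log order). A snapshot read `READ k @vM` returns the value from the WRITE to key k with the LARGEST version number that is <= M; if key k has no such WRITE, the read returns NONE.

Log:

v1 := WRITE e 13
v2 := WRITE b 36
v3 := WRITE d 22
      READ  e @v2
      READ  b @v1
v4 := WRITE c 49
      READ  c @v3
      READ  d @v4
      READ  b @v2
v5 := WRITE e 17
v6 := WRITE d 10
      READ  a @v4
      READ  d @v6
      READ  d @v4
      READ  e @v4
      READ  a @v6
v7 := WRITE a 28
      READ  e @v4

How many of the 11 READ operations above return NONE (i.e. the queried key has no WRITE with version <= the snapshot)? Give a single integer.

v1: WRITE e=13  (e history now [(1, 13)])
v2: WRITE b=36  (b history now [(2, 36)])
v3: WRITE d=22  (d history now [(3, 22)])
READ e @v2: history=[(1, 13)] -> pick v1 -> 13
READ b @v1: history=[(2, 36)] -> no version <= 1 -> NONE
v4: WRITE c=49  (c history now [(4, 49)])
READ c @v3: history=[(4, 49)] -> no version <= 3 -> NONE
READ d @v4: history=[(3, 22)] -> pick v3 -> 22
READ b @v2: history=[(2, 36)] -> pick v2 -> 36
v5: WRITE e=17  (e history now [(1, 13), (5, 17)])
v6: WRITE d=10  (d history now [(3, 22), (6, 10)])
READ a @v4: history=[] -> no version <= 4 -> NONE
READ d @v6: history=[(3, 22), (6, 10)] -> pick v6 -> 10
READ d @v4: history=[(3, 22), (6, 10)] -> pick v3 -> 22
READ e @v4: history=[(1, 13), (5, 17)] -> pick v1 -> 13
READ a @v6: history=[] -> no version <= 6 -> NONE
v7: WRITE a=28  (a history now [(7, 28)])
READ e @v4: history=[(1, 13), (5, 17)] -> pick v1 -> 13
Read results in order: ['13', 'NONE', 'NONE', '22', '36', 'NONE', '10', '22', '13', 'NONE', '13']
NONE count = 4

Answer: 4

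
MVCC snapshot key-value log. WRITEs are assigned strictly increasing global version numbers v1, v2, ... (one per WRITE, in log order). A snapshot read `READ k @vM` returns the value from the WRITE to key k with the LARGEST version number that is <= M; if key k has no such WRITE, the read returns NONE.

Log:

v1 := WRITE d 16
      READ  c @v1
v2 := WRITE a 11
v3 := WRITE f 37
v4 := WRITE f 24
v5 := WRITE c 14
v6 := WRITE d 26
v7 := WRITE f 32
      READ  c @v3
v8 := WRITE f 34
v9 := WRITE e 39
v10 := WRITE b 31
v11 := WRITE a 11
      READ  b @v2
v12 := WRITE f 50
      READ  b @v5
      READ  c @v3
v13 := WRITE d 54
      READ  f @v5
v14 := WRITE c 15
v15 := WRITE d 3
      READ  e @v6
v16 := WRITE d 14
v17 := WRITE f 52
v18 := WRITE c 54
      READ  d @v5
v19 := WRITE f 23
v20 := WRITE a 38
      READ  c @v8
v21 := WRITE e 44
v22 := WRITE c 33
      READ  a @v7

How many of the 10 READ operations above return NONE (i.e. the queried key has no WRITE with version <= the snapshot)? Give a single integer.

Answer: 6

Derivation:
v1: WRITE d=16  (d history now [(1, 16)])
READ c @v1: history=[] -> no version <= 1 -> NONE
v2: WRITE a=11  (a history now [(2, 11)])
v3: WRITE f=37  (f history now [(3, 37)])
v4: WRITE f=24  (f history now [(3, 37), (4, 24)])
v5: WRITE c=14  (c history now [(5, 14)])
v6: WRITE d=26  (d history now [(1, 16), (6, 26)])
v7: WRITE f=32  (f history now [(3, 37), (4, 24), (7, 32)])
READ c @v3: history=[(5, 14)] -> no version <= 3 -> NONE
v8: WRITE f=34  (f history now [(3, 37), (4, 24), (7, 32), (8, 34)])
v9: WRITE e=39  (e history now [(9, 39)])
v10: WRITE b=31  (b history now [(10, 31)])
v11: WRITE a=11  (a history now [(2, 11), (11, 11)])
READ b @v2: history=[(10, 31)] -> no version <= 2 -> NONE
v12: WRITE f=50  (f history now [(3, 37), (4, 24), (7, 32), (8, 34), (12, 50)])
READ b @v5: history=[(10, 31)] -> no version <= 5 -> NONE
READ c @v3: history=[(5, 14)] -> no version <= 3 -> NONE
v13: WRITE d=54  (d history now [(1, 16), (6, 26), (13, 54)])
READ f @v5: history=[(3, 37), (4, 24), (7, 32), (8, 34), (12, 50)] -> pick v4 -> 24
v14: WRITE c=15  (c history now [(5, 14), (14, 15)])
v15: WRITE d=3  (d history now [(1, 16), (6, 26), (13, 54), (15, 3)])
READ e @v6: history=[(9, 39)] -> no version <= 6 -> NONE
v16: WRITE d=14  (d history now [(1, 16), (6, 26), (13, 54), (15, 3), (16, 14)])
v17: WRITE f=52  (f history now [(3, 37), (4, 24), (7, 32), (8, 34), (12, 50), (17, 52)])
v18: WRITE c=54  (c history now [(5, 14), (14, 15), (18, 54)])
READ d @v5: history=[(1, 16), (6, 26), (13, 54), (15, 3), (16, 14)] -> pick v1 -> 16
v19: WRITE f=23  (f history now [(3, 37), (4, 24), (7, 32), (8, 34), (12, 50), (17, 52), (19, 23)])
v20: WRITE a=38  (a history now [(2, 11), (11, 11), (20, 38)])
READ c @v8: history=[(5, 14), (14, 15), (18, 54)] -> pick v5 -> 14
v21: WRITE e=44  (e history now [(9, 39), (21, 44)])
v22: WRITE c=33  (c history now [(5, 14), (14, 15), (18, 54), (22, 33)])
READ a @v7: history=[(2, 11), (11, 11), (20, 38)] -> pick v2 -> 11
Read results in order: ['NONE', 'NONE', 'NONE', 'NONE', 'NONE', '24', 'NONE', '16', '14', '11']
NONE count = 6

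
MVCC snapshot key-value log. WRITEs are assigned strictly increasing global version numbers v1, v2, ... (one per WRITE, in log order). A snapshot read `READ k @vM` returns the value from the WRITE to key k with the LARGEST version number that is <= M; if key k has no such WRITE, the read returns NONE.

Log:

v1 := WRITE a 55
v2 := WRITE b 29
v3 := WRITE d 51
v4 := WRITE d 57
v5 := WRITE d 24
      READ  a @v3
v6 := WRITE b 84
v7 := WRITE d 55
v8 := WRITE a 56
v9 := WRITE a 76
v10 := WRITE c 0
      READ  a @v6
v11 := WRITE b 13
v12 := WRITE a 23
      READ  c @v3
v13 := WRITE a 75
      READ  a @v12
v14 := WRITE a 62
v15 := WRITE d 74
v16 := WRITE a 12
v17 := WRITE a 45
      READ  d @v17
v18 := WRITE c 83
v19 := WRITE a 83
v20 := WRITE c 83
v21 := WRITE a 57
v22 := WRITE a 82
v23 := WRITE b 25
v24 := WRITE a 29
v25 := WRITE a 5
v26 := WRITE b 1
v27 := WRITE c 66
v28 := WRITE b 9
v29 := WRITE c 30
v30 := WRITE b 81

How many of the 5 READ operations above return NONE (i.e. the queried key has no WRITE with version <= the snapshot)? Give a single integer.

v1: WRITE a=55  (a history now [(1, 55)])
v2: WRITE b=29  (b history now [(2, 29)])
v3: WRITE d=51  (d history now [(3, 51)])
v4: WRITE d=57  (d history now [(3, 51), (4, 57)])
v5: WRITE d=24  (d history now [(3, 51), (4, 57), (5, 24)])
READ a @v3: history=[(1, 55)] -> pick v1 -> 55
v6: WRITE b=84  (b history now [(2, 29), (6, 84)])
v7: WRITE d=55  (d history now [(3, 51), (4, 57), (5, 24), (7, 55)])
v8: WRITE a=56  (a history now [(1, 55), (8, 56)])
v9: WRITE a=76  (a history now [(1, 55), (8, 56), (9, 76)])
v10: WRITE c=0  (c history now [(10, 0)])
READ a @v6: history=[(1, 55), (8, 56), (9, 76)] -> pick v1 -> 55
v11: WRITE b=13  (b history now [(2, 29), (6, 84), (11, 13)])
v12: WRITE a=23  (a history now [(1, 55), (8, 56), (9, 76), (12, 23)])
READ c @v3: history=[(10, 0)] -> no version <= 3 -> NONE
v13: WRITE a=75  (a history now [(1, 55), (8, 56), (9, 76), (12, 23), (13, 75)])
READ a @v12: history=[(1, 55), (8, 56), (9, 76), (12, 23), (13, 75)] -> pick v12 -> 23
v14: WRITE a=62  (a history now [(1, 55), (8, 56), (9, 76), (12, 23), (13, 75), (14, 62)])
v15: WRITE d=74  (d history now [(3, 51), (4, 57), (5, 24), (7, 55), (15, 74)])
v16: WRITE a=12  (a history now [(1, 55), (8, 56), (9, 76), (12, 23), (13, 75), (14, 62), (16, 12)])
v17: WRITE a=45  (a history now [(1, 55), (8, 56), (9, 76), (12, 23), (13, 75), (14, 62), (16, 12), (17, 45)])
READ d @v17: history=[(3, 51), (4, 57), (5, 24), (7, 55), (15, 74)] -> pick v15 -> 74
v18: WRITE c=83  (c history now [(10, 0), (18, 83)])
v19: WRITE a=83  (a history now [(1, 55), (8, 56), (9, 76), (12, 23), (13, 75), (14, 62), (16, 12), (17, 45), (19, 83)])
v20: WRITE c=83  (c history now [(10, 0), (18, 83), (20, 83)])
v21: WRITE a=57  (a history now [(1, 55), (8, 56), (9, 76), (12, 23), (13, 75), (14, 62), (16, 12), (17, 45), (19, 83), (21, 57)])
v22: WRITE a=82  (a history now [(1, 55), (8, 56), (9, 76), (12, 23), (13, 75), (14, 62), (16, 12), (17, 45), (19, 83), (21, 57), (22, 82)])
v23: WRITE b=25  (b history now [(2, 29), (6, 84), (11, 13), (23, 25)])
v24: WRITE a=29  (a history now [(1, 55), (8, 56), (9, 76), (12, 23), (13, 75), (14, 62), (16, 12), (17, 45), (19, 83), (21, 57), (22, 82), (24, 29)])
v25: WRITE a=5  (a history now [(1, 55), (8, 56), (9, 76), (12, 23), (13, 75), (14, 62), (16, 12), (17, 45), (19, 83), (21, 57), (22, 82), (24, 29), (25, 5)])
v26: WRITE b=1  (b history now [(2, 29), (6, 84), (11, 13), (23, 25), (26, 1)])
v27: WRITE c=66  (c history now [(10, 0), (18, 83), (20, 83), (27, 66)])
v28: WRITE b=9  (b history now [(2, 29), (6, 84), (11, 13), (23, 25), (26, 1), (28, 9)])
v29: WRITE c=30  (c history now [(10, 0), (18, 83), (20, 83), (27, 66), (29, 30)])
v30: WRITE b=81  (b history now [(2, 29), (6, 84), (11, 13), (23, 25), (26, 1), (28, 9), (30, 81)])
Read results in order: ['55', '55', 'NONE', '23', '74']
NONE count = 1

Answer: 1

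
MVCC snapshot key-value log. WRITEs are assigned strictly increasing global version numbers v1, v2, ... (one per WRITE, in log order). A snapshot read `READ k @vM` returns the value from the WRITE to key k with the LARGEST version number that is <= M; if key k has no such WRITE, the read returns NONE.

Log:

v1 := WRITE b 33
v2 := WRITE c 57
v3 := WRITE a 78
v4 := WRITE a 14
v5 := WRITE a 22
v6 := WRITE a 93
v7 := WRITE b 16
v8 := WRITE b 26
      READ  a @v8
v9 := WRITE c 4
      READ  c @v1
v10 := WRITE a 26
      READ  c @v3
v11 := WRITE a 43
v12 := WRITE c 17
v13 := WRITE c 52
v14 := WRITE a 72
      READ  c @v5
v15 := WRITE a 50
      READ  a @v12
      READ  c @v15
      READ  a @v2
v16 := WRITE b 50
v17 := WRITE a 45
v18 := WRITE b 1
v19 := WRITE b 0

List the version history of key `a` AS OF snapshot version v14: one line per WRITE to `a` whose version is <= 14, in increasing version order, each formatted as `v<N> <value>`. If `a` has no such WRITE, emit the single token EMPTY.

Answer: v3 78
v4 14
v5 22
v6 93
v10 26
v11 43
v14 72

Derivation:
Scan writes for key=a with version <= 14:
  v1 WRITE b 33 -> skip
  v2 WRITE c 57 -> skip
  v3 WRITE a 78 -> keep
  v4 WRITE a 14 -> keep
  v5 WRITE a 22 -> keep
  v6 WRITE a 93 -> keep
  v7 WRITE b 16 -> skip
  v8 WRITE b 26 -> skip
  v9 WRITE c 4 -> skip
  v10 WRITE a 26 -> keep
  v11 WRITE a 43 -> keep
  v12 WRITE c 17 -> skip
  v13 WRITE c 52 -> skip
  v14 WRITE a 72 -> keep
  v15 WRITE a 50 -> drop (> snap)
  v16 WRITE b 50 -> skip
  v17 WRITE a 45 -> drop (> snap)
  v18 WRITE b 1 -> skip
  v19 WRITE b 0 -> skip
Collected: [(3, 78), (4, 14), (5, 22), (6, 93), (10, 26), (11, 43), (14, 72)]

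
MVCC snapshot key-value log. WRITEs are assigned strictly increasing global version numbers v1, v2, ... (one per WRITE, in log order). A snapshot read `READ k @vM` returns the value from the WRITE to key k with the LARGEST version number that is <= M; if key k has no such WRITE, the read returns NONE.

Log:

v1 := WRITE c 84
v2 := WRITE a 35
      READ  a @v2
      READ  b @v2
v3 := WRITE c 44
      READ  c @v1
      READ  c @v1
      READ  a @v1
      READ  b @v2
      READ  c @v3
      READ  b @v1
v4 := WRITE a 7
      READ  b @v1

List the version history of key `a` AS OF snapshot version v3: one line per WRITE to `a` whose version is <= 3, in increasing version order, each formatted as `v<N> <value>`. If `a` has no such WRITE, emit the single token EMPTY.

Answer: v2 35

Derivation:
Scan writes for key=a with version <= 3:
  v1 WRITE c 84 -> skip
  v2 WRITE a 35 -> keep
  v3 WRITE c 44 -> skip
  v4 WRITE a 7 -> drop (> snap)
Collected: [(2, 35)]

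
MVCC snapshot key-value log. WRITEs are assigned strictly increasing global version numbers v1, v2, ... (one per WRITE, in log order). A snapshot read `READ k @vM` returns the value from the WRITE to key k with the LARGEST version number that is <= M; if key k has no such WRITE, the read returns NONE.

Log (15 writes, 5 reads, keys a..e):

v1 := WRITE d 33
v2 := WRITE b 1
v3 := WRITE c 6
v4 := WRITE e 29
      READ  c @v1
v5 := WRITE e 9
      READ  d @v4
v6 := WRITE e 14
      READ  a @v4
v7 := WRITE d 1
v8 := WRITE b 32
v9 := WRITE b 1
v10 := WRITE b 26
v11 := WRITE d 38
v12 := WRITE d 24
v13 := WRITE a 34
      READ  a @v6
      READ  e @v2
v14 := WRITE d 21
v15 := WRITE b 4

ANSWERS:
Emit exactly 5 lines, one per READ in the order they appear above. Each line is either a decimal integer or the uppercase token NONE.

v1: WRITE d=33  (d history now [(1, 33)])
v2: WRITE b=1  (b history now [(2, 1)])
v3: WRITE c=6  (c history now [(3, 6)])
v4: WRITE e=29  (e history now [(4, 29)])
READ c @v1: history=[(3, 6)] -> no version <= 1 -> NONE
v5: WRITE e=9  (e history now [(4, 29), (5, 9)])
READ d @v4: history=[(1, 33)] -> pick v1 -> 33
v6: WRITE e=14  (e history now [(4, 29), (5, 9), (6, 14)])
READ a @v4: history=[] -> no version <= 4 -> NONE
v7: WRITE d=1  (d history now [(1, 33), (7, 1)])
v8: WRITE b=32  (b history now [(2, 1), (8, 32)])
v9: WRITE b=1  (b history now [(2, 1), (8, 32), (9, 1)])
v10: WRITE b=26  (b history now [(2, 1), (8, 32), (9, 1), (10, 26)])
v11: WRITE d=38  (d history now [(1, 33), (7, 1), (11, 38)])
v12: WRITE d=24  (d history now [(1, 33), (7, 1), (11, 38), (12, 24)])
v13: WRITE a=34  (a history now [(13, 34)])
READ a @v6: history=[(13, 34)] -> no version <= 6 -> NONE
READ e @v2: history=[(4, 29), (5, 9), (6, 14)] -> no version <= 2 -> NONE
v14: WRITE d=21  (d history now [(1, 33), (7, 1), (11, 38), (12, 24), (14, 21)])
v15: WRITE b=4  (b history now [(2, 1), (8, 32), (9, 1), (10, 26), (15, 4)])

Answer: NONE
33
NONE
NONE
NONE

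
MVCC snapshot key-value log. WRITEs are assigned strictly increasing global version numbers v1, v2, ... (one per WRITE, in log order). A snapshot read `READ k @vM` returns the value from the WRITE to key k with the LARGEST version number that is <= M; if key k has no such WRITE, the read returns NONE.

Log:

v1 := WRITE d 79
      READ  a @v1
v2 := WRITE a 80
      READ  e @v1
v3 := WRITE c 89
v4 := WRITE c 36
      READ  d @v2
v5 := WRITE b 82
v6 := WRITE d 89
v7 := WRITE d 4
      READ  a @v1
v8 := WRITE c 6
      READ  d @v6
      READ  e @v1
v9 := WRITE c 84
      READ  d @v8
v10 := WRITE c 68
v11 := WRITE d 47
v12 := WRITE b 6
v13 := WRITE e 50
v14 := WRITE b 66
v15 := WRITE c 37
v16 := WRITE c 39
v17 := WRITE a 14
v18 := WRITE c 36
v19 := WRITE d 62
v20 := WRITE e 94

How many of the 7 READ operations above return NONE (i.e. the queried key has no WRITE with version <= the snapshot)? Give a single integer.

v1: WRITE d=79  (d history now [(1, 79)])
READ a @v1: history=[] -> no version <= 1 -> NONE
v2: WRITE a=80  (a history now [(2, 80)])
READ e @v1: history=[] -> no version <= 1 -> NONE
v3: WRITE c=89  (c history now [(3, 89)])
v4: WRITE c=36  (c history now [(3, 89), (4, 36)])
READ d @v2: history=[(1, 79)] -> pick v1 -> 79
v5: WRITE b=82  (b history now [(5, 82)])
v6: WRITE d=89  (d history now [(1, 79), (6, 89)])
v7: WRITE d=4  (d history now [(1, 79), (6, 89), (7, 4)])
READ a @v1: history=[(2, 80)] -> no version <= 1 -> NONE
v8: WRITE c=6  (c history now [(3, 89), (4, 36), (8, 6)])
READ d @v6: history=[(1, 79), (6, 89), (7, 4)] -> pick v6 -> 89
READ e @v1: history=[] -> no version <= 1 -> NONE
v9: WRITE c=84  (c history now [(3, 89), (4, 36), (8, 6), (9, 84)])
READ d @v8: history=[(1, 79), (6, 89), (7, 4)] -> pick v7 -> 4
v10: WRITE c=68  (c history now [(3, 89), (4, 36), (8, 6), (9, 84), (10, 68)])
v11: WRITE d=47  (d history now [(1, 79), (6, 89), (7, 4), (11, 47)])
v12: WRITE b=6  (b history now [(5, 82), (12, 6)])
v13: WRITE e=50  (e history now [(13, 50)])
v14: WRITE b=66  (b history now [(5, 82), (12, 6), (14, 66)])
v15: WRITE c=37  (c history now [(3, 89), (4, 36), (8, 6), (9, 84), (10, 68), (15, 37)])
v16: WRITE c=39  (c history now [(3, 89), (4, 36), (8, 6), (9, 84), (10, 68), (15, 37), (16, 39)])
v17: WRITE a=14  (a history now [(2, 80), (17, 14)])
v18: WRITE c=36  (c history now [(3, 89), (4, 36), (8, 6), (9, 84), (10, 68), (15, 37), (16, 39), (18, 36)])
v19: WRITE d=62  (d history now [(1, 79), (6, 89), (7, 4), (11, 47), (19, 62)])
v20: WRITE e=94  (e history now [(13, 50), (20, 94)])
Read results in order: ['NONE', 'NONE', '79', 'NONE', '89', 'NONE', '4']
NONE count = 4

Answer: 4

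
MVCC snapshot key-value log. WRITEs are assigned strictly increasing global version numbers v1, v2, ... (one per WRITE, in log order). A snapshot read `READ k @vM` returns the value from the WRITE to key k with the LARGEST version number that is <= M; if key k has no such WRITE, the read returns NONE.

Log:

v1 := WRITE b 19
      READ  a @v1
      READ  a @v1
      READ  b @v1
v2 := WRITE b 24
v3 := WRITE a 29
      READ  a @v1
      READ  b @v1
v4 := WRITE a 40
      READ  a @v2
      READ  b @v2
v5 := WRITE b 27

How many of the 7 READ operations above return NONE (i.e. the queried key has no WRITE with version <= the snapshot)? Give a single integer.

Answer: 4

Derivation:
v1: WRITE b=19  (b history now [(1, 19)])
READ a @v1: history=[] -> no version <= 1 -> NONE
READ a @v1: history=[] -> no version <= 1 -> NONE
READ b @v1: history=[(1, 19)] -> pick v1 -> 19
v2: WRITE b=24  (b history now [(1, 19), (2, 24)])
v3: WRITE a=29  (a history now [(3, 29)])
READ a @v1: history=[(3, 29)] -> no version <= 1 -> NONE
READ b @v1: history=[(1, 19), (2, 24)] -> pick v1 -> 19
v4: WRITE a=40  (a history now [(3, 29), (4, 40)])
READ a @v2: history=[(3, 29), (4, 40)] -> no version <= 2 -> NONE
READ b @v2: history=[(1, 19), (2, 24)] -> pick v2 -> 24
v5: WRITE b=27  (b history now [(1, 19), (2, 24), (5, 27)])
Read results in order: ['NONE', 'NONE', '19', 'NONE', '19', 'NONE', '24']
NONE count = 4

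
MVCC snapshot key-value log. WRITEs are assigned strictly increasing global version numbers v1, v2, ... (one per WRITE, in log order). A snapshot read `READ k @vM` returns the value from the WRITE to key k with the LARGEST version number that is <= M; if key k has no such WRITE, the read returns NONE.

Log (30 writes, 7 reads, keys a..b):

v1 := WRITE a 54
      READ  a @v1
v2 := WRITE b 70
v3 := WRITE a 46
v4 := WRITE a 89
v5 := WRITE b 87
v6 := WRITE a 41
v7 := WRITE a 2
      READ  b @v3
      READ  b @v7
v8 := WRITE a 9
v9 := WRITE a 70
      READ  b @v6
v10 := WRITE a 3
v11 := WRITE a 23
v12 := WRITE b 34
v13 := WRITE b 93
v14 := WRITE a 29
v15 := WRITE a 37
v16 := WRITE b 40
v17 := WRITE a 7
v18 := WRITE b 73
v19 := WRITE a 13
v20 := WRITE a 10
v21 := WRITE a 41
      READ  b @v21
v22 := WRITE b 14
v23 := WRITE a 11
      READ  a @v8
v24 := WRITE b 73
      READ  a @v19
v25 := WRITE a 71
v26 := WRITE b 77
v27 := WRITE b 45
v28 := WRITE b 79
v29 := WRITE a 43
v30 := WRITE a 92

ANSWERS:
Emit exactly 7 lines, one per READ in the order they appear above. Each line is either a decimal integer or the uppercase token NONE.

Answer: 54
70
87
87
73
9
13

Derivation:
v1: WRITE a=54  (a history now [(1, 54)])
READ a @v1: history=[(1, 54)] -> pick v1 -> 54
v2: WRITE b=70  (b history now [(2, 70)])
v3: WRITE a=46  (a history now [(1, 54), (3, 46)])
v4: WRITE a=89  (a history now [(1, 54), (3, 46), (4, 89)])
v5: WRITE b=87  (b history now [(2, 70), (5, 87)])
v6: WRITE a=41  (a history now [(1, 54), (3, 46), (4, 89), (6, 41)])
v7: WRITE a=2  (a history now [(1, 54), (3, 46), (4, 89), (6, 41), (7, 2)])
READ b @v3: history=[(2, 70), (5, 87)] -> pick v2 -> 70
READ b @v7: history=[(2, 70), (5, 87)] -> pick v5 -> 87
v8: WRITE a=9  (a history now [(1, 54), (3, 46), (4, 89), (6, 41), (7, 2), (8, 9)])
v9: WRITE a=70  (a history now [(1, 54), (3, 46), (4, 89), (6, 41), (7, 2), (8, 9), (9, 70)])
READ b @v6: history=[(2, 70), (5, 87)] -> pick v5 -> 87
v10: WRITE a=3  (a history now [(1, 54), (3, 46), (4, 89), (6, 41), (7, 2), (8, 9), (9, 70), (10, 3)])
v11: WRITE a=23  (a history now [(1, 54), (3, 46), (4, 89), (6, 41), (7, 2), (8, 9), (9, 70), (10, 3), (11, 23)])
v12: WRITE b=34  (b history now [(2, 70), (5, 87), (12, 34)])
v13: WRITE b=93  (b history now [(2, 70), (5, 87), (12, 34), (13, 93)])
v14: WRITE a=29  (a history now [(1, 54), (3, 46), (4, 89), (6, 41), (7, 2), (8, 9), (9, 70), (10, 3), (11, 23), (14, 29)])
v15: WRITE a=37  (a history now [(1, 54), (3, 46), (4, 89), (6, 41), (7, 2), (8, 9), (9, 70), (10, 3), (11, 23), (14, 29), (15, 37)])
v16: WRITE b=40  (b history now [(2, 70), (5, 87), (12, 34), (13, 93), (16, 40)])
v17: WRITE a=7  (a history now [(1, 54), (3, 46), (4, 89), (6, 41), (7, 2), (8, 9), (9, 70), (10, 3), (11, 23), (14, 29), (15, 37), (17, 7)])
v18: WRITE b=73  (b history now [(2, 70), (5, 87), (12, 34), (13, 93), (16, 40), (18, 73)])
v19: WRITE a=13  (a history now [(1, 54), (3, 46), (4, 89), (6, 41), (7, 2), (8, 9), (9, 70), (10, 3), (11, 23), (14, 29), (15, 37), (17, 7), (19, 13)])
v20: WRITE a=10  (a history now [(1, 54), (3, 46), (4, 89), (6, 41), (7, 2), (8, 9), (9, 70), (10, 3), (11, 23), (14, 29), (15, 37), (17, 7), (19, 13), (20, 10)])
v21: WRITE a=41  (a history now [(1, 54), (3, 46), (4, 89), (6, 41), (7, 2), (8, 9), (9, 70), (10, 3), (11, 23), (14, 29), (15, 37), (17, 7), (19, 13), (20, 10), (21, 41)])
READ b @v21: history=[(2, 70), (5, 87), (12, 34), (13, 93), (16, 40), (18, 73)] -> pick v18 -> 73
v22: WRITE b=14  (b history now [(2, 70), (5, 87), (12, 34), (13, 93), (16, 40), (18, 73), (22, 14)])
v23: WRITE a=11  (a history now [(1, 54), (3, 46), (4, 89), (6, 41), (7, 2), (8, 9), (9, 70), (10, 3), (11, 23), (14, 29), (15, 37), (17, 7), (19, 13), (20, 10), (21, 41), (23, 11)])
READ a @v8: history=[(1, 54), (3, 46), (4, 89), (6, 41), (7, 2), (8, 9), (9, 70), (10, 3), (11, 23), (14, 29), (15, 37), (17, 7), (19, 13), (20, 10), (21, 41), (23, 11)] -> pick v8 -> 9
v24: WRITE b=73  (b history now [(2, 70), (5, 87), (12, 34), (13, 93), (16, 40), (18, 73), (22, 14), (24, 73)])
READ a @v19: history=[(1, 54), (3, 46), (4, 89), (6, 41), (7, 2), (8, 9), (9, 70), (10, 3), (11, 23), (14, 29), (15, 37), (17, 7), (19, 13), (20, 10), (21, 41), (23, 11)] -> pick v19 -> 13
v25: WRITE a=71  (a history now [(1, 54), (3, 46), (4, 89), (6, 41), (7, 2), (8, 9), (9, 70), (10, 3), (11, 23), (14, 29), (15, 37), (17, 7), (19, 13), (20, 10), (21, 41), (23, 11), (25, 71)])
v26: WRITE b=77  (b history now [(2, 70), (5, 87), (12, 34), (13, 93), (16, 40), (18, 73), (22, 14), (24, 73), (26, 77)])
v27: WRITE b=45  (b history now [(2, 70), (5, 87), (12, 34), (13, 93), (16, 40), (18, 73), (22, 14), (24, 73), (26, 77), (27, 45)])
v28: WRITE b=79  (b history now [(2, 70), (5, 87), (12, 34), (13, 93), (16, 40), (18, 73), (22, 14), (24, 73), (26, 77), (27, 45), (28, 79)])
v29: WRITE a=43  (a history now [(1, 54), (3, 46), (4, 89), (6, 41), (7, 2), (8, 9), (9, 70), (10, 3), (11, 23), (14, 29), (15, 37), (17, 7), (19, 13), (20, 10), (21, 41), (23, 11), (25, 71), (29, 43)])
v30: WRITE a=92  (a history now [(1, 54), (3, 46), (4, 89), (6, 41), (7, 2), (8, 9), (9, 70), (10, 3), (11, 23), (14, 29), (15, 37), (17, 7), (19, 13), (20, 10), (21, 41), (23, 11), (25, 71), (29, 43), (30, 92)])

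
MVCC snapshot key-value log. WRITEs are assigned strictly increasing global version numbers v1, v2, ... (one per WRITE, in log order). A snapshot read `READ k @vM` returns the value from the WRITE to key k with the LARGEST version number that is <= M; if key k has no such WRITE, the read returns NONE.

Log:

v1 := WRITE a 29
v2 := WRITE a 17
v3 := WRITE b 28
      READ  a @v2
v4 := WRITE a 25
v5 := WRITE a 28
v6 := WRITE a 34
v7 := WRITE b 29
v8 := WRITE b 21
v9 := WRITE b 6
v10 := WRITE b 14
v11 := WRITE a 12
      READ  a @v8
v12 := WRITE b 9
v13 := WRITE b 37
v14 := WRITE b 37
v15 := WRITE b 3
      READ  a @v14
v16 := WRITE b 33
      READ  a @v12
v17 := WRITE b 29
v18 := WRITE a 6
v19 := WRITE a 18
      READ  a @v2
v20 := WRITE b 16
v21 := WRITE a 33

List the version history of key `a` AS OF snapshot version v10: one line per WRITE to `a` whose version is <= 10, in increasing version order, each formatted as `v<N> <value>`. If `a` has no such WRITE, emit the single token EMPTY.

Scan writes for key=a with version <= 10:
  v1 WRITE a 29 -> keep
  v2 WRITE a 17 -> keep
  v3 WRITE b 28 -> skip
  v4 WRITE a 25 -> keep
  v5 WRITE a 28 -> keep
  v6 WRITE a 34 -> keep
  v7 WRITE b 29 -> skip
  v8 WRITE b 21 -> skip
  v9 WRITE b 6 -> skip
  v10 WRITE b 14 -> skip
  v11 WRITE a 12 -> drop (> snap)
  v12 WRITE b 9 -> skip
  v13 WRITE b 37 -> skip
  v14 WRITE b 37 -> skip
  v15 WRITE b 3 -> skip
  v16 WRITE b 33 -> skip
  v17 WRITE b 29 -> skip
  v18 WRITE a 6 -> drop (> snap)
  v19 WRITE a 18 -> drop (> snap)
  v20 WRITE b 16 -> skip
  v21 WRITE a 33 -> drop (> snap)
Collected: [(1, 29), (2, 17), (4, 25), (5, 28), (6, 34)]

Answer: v1 29
v2 17
v4 25
v5 28
v6 34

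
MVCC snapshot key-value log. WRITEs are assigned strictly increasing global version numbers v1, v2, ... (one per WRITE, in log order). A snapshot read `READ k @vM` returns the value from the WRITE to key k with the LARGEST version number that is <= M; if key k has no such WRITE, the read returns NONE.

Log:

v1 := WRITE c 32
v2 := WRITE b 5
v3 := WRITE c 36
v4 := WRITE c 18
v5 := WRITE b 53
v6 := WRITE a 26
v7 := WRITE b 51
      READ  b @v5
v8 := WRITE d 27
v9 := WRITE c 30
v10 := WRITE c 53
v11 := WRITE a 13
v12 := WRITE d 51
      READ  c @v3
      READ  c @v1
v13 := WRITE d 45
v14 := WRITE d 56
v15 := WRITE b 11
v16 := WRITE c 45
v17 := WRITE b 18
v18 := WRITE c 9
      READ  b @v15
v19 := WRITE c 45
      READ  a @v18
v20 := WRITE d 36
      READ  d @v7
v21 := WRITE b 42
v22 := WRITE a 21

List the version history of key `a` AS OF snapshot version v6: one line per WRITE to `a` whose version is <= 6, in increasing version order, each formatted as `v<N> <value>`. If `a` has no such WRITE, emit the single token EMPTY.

Answer: v6 26

Derivation:
Scan writes for key=a with version <= 6:
  v1 WRITE c 32 -> skip
  v2 WRITE b 5 -> skip
  v3 WRITE c 36 -> skip
  v4 WRITE c 18 -> skip
  v5 WRITE b 53 -> skip
  v6 WRITE a 26 -> keep
  v7 WRITE b 51 -> skip
  v8 WRITE d 27 -> skip
  v9 WRITE c 30 -> skip
  v10 WRITE c 53 -> skip
  v11 WRITE a 13 -> drop (> snap)
  v12 WRITE d 51 -> skip
  v13 WRITE d 45 -> skip
  v14 WRITE d 56 -> skip
  v15 WRITE b 11 -> skip
  v16 WRITE c 45 -> skip
  v17 WRITE b 18 -> skip
  v18 WRITE c 9 -> skip
  v19 WRITE c 45 -> skip
  v20 WRITE d 36 -> skip
  v21 WRITE b 42 -> skip
  v22 WRITE a 21 -> drop (> snap)
Collected: [(6, 26)]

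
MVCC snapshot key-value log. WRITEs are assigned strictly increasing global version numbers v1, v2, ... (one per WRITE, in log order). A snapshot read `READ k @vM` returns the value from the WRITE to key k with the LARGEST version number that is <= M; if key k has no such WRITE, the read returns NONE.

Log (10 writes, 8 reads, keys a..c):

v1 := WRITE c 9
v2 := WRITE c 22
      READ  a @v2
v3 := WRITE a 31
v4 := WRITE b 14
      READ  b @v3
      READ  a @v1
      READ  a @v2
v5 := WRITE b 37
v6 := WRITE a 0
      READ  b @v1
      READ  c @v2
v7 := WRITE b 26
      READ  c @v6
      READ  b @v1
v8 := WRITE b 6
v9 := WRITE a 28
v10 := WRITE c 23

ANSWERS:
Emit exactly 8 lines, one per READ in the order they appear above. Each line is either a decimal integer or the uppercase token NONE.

Answer: NONE
NONE
NONE
NONE
NONE
22
22
NONE

Derivation:
v1: WRITE c=9  (c history now [(1, 9)])
v2: WRITE c=22  (c history now [(1, 9), (2, 22)])
READ a @v2: history=[] -> no version <= 2 -> NONE
v3: WRITE a=31  (a history now [(3, 31)])
v4: WRITE b=14  (b history now [(4, 14)])
READ b @v3: history=[(4, 14)] -> no version <= 3 -> NONE
READ a @v1: history=[(3, 31)] -> no version <= 1 -> NONE
READ a @v2: history=[(3, 31)] -> no version <= 2 -> NONE
v5: WRITE b=37  (b history now [(4, 14), (5, 37)])
v6: WRITE a=0  (a history now [(3, 31), (6, 0)])
READ b @v1: history=[(4, 14), (5, 37)] -> no version <= 1 -> NONE
READ c @v2: history=[(1, 9), (2, 22)] -> pick v2 -> 22
v7: WRITE b=26  (b history now [(4, 14), (5, 37), (7, 26)])
READ c @v6: history=[(1, 9), (2, 22)] -> pick v2 -> 22
READ b @v1: history=[(4, 14), (5, 37), (7, 26)] -> no version <= 1 -> NONE
v8: WRITE b=6  (b history now [(4, 14), (5, 37), (7, 26), (8, 6)])
v9: WRITE a=28  (a history now [(3, 31), (6, 0), (9, 28)])
v10: WRITE c=23  (c history now [(1, 9), (2, 22), (10, 23)])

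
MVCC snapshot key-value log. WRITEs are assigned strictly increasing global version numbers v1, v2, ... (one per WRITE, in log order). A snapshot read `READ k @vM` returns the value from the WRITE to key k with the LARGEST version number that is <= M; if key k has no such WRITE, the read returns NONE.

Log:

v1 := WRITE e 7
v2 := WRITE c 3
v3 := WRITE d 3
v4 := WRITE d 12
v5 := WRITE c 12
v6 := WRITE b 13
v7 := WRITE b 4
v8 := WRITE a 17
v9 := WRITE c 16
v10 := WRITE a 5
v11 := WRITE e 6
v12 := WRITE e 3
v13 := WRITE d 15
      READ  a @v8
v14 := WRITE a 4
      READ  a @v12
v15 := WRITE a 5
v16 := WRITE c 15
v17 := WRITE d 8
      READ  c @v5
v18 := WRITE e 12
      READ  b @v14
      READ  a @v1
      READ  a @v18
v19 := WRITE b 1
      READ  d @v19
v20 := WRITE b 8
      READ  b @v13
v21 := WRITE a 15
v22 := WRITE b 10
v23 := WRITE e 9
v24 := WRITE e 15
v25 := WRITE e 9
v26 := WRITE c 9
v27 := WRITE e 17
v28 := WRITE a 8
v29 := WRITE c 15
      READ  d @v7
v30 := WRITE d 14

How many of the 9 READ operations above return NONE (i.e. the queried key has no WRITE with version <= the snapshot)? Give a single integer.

Answer: 1

Derivation:
v1: WRITE e=7  (e history now [(1, 7)])
v2: WRITE c=3  (c history now [(2, 3)])
v3: WRITE d=3  (d history now [(3, 3)])
v4: WRITE d=12  (d history now [(3, 3), (4, 12)])
v5: WRITE c=12  (c history now [(2, 3), (5, 12)])
v6: WRITE b=13  (b history now [(6, 13)])
v7: WRITE b=4  (b history now [(6, 13), (7, 4)])
v8: WRITE a=17  (a history now [(8, 17)])
v9: WRITE c=16  (c history now [(2, 3), (5, 12), (9, 16)])
v10: WRITE a=5  (a history now [(8, 17), (10, 5)])
v11: WRITE e=6  (e history now [(1, 7), (11, 6)])
v12: WRITE e=3  (e history now [(1, 7), (11, 6), (12, 3)])
v13: WRITE d=15  (d history now [(3, 3), (4, 12), (13, 15)])
READ a @v8: history=[(8, 17), (10, 5)] -> pick v8 -> 17
v14: WRITE a=4  (a history now [(8, 17), (10, 5), (14, 4)])
READ a @v12: history=[(8, 17), (10, 5), (14, 4)] -> pick v10 -> 5
v15: WRITE a=5  (a history now [(8, 17), (10, 5), (14, 4), (15, 5)])
v16: WRITE c=15  (c history now [(2, 3), (5, 12), (9, 16), (16, 15)])
v17: WRITE d=8  (d history now [(3, 3), (4, 12), (13, 15), (17, 8)])
READ c @v5: history=[(2, 3), (5, 12), (9, 16), (16, 15)] -> pick v5 -> 12
v18: WRITE e=12  (e history now [(1, 7), (11, 6), (12, 3), (18, 12)])
READ b @v14: history=[(6, 13), (7, 4)] -> pick v7 -> 4
READ a @v1: history=[(8, 17), (10, 5), (14, 4), (15, 5)] -> no version <= 1 -> NONE
READ a @v18: history=[(8, 17), (10, 5), (14, 4), (15, 5)] -> pick v15 -> 5
v19: WRITE b=1  (b history now [(6, 13), (7, 4), (19, 1)])
READ d @v19: history=[(3, 3), (4, 12), (13, 15), (17, 8)] -> pick v17 -> 8
v20: WRITE b=8  (b history now [(6, 13), (7, 4), (19, 1), (20, 8)])
READ b @v13: history=[(6, 13), (7, 4), (19, 1), (20, 8)] -> pick v7 -> 4
v21: WRITE a=15  (a history now [(8, 17), (10, 5), (14, 4), (15, 5), (21, 15)])
v22: WRITE b=10  (b history now [(6, 13), (7, 4), (19, 1), (20, 8), (22, 10)])
v23: WRITE e=9  (e history now [(1, 7), (11, 6), (12, 3), (18, 12), (23, 9)])
v24: WRITE e=15  (e history now [(1, 7), (11, 6), (12, 3), (18, 12), (23, 9), (24, 15)])
v25: WRITE e=9  (e history now [(1, 7), (11, 6), (12, 3), (18, 12), (23, 9), (24, 15), (25, 9)])
v26: WRITE c=9  (c history now [(2, 3), (5, 12), (9, 16), (16, 15), (26, 9)])
v27: WRITE e=17  (e history now [(1, 7), (11, 6), (12, 3), (18, 12), (23, 9), (24, 15), (25, 9), (27, 17)])
v28: WRITE a=8  (a history now [(8, 17), (10, 5), (14, 4), (15, 5), (21, 15), (28, 8)])
v29: WRITE c=15  (c history now [(2, 3), (5, 12), (9, 16), (16, 15), (26, 9), (29, 15)])
READ d @v7: history=[(3, 3), (4, 12), (13, 15), (17, 8)] -> pick v4 -> 12
v30: WRITE d=14  (d history now [(3, 3), (4, 12), (13, 15), (17, 8), (30, 14)])
Read results in order: ['17', '5', '12', '4', 'NONE', '5', '8', '4', '12']
NONE count = 1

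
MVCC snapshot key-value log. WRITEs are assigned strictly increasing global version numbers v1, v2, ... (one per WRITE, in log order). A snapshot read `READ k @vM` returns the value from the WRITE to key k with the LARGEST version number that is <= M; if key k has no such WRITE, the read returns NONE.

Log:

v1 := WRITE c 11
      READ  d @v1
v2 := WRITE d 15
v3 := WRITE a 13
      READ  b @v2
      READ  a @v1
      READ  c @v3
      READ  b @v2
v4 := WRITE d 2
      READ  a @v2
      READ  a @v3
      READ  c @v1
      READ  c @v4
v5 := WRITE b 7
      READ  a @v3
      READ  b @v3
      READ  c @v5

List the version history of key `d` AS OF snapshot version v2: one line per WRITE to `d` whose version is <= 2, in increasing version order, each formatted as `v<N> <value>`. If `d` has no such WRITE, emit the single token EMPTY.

Scan writes for key=d with version <= 2:
  v1 WRITE c 11 -> skip
  v2 WRITE d 15 -> keep
  v3 WRITE a 13 -> skip
  v4 WRITE d 2 -> drop (> snap)
  v5 WRITE b 7 -> skip
Collected: [(2, 15)]

Answer: v2 15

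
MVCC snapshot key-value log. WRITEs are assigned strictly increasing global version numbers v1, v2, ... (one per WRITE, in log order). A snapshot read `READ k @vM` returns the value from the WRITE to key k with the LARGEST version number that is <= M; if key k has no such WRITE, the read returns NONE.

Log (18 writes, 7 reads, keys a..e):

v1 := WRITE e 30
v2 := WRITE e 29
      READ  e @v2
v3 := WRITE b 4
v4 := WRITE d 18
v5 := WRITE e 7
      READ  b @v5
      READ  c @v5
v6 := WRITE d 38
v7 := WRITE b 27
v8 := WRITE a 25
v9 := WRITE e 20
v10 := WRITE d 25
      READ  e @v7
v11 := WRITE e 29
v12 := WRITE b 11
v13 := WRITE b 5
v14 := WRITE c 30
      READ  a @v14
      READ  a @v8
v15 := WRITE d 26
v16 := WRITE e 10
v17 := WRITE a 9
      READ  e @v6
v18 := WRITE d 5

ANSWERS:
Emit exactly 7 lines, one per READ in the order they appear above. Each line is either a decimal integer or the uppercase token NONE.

v1: WRITE e=30  (e history now [(1, 30)])
v2: WRITE e=29  (e history now [(1, 30), (2, 29)])
READ e @v2: history=[(1, 30), (2, 29)] -> pick v2 -> 29
v3: WRITE b=4  (b history now [(3, 4)])
v4: WRITE d=18  (d history now [(4, 18)])
v5: WRITE e=7  (e history now [(1, 30), (2, 29), (5, 7)])
READ b @v5: history=[(3, 4)] -> pick v3 -> 4
READ c @v5: history=[] -> no version <= 5 -> NONE
v6: WRITE d=38  (d history now [(4, 18), (6, 38)])
v7: WRITE b=27  (b history now [(3, 4), (7, 27)])
v8: WRITE a=25  (a history now [(8, 25)])
v9: WRITE e=20  (e history now [(1, 30), (2, 29), (5, 7), (9, 20)])
v10: WRITE d=25  (d history now [(4, 18), (6, 38), (10, 25)])
READ e @v7: history=[(1, 30), (2, 29), (5, 7), (9, 20)] -> pick v5 -> 7
v11: WRITE e=29  (e history now [(1, 30), (2, 29), (5, 7), (9, 20), (11, 29)])
v12: WRITE b=11  (b history now [(3, 4), (7, 27), (12, 11)])
v13: WRITE b=5  (b history now [(3, 4), (7, 27), (12, 11), (13, 5)])
v14: WRITE c=30  (c history now [(14, 30)])
READ a @v14: history=[(8, 25)] -> pick v8 -> 25
READ a @v8: history=[(8, 25)] -> pick v8 -> 25
v15: WRITE d=26  (d history now [(4, 18), (6, 38), (10, 25), (15, 26)])
v16: WRITE e=10  (e history now [(1, 30), (2, 29), (5, 7), (9, 20), (11, 29), (16, 10)])
v17: WRITE a=9  (a history now [(8, 25), (17, 9)])
READ e @v6: history=[(1, 30), (2, 29), (5, 7), (9, 20), (11, 29), (16, 10)] -> pick v5 -> 7
v18: WRITE d=5  (d history now [(4, 18), (6, 38), (10, 25), (15, 26), (18, 5)])

Answer: 29
4
NONE
7
25
25
7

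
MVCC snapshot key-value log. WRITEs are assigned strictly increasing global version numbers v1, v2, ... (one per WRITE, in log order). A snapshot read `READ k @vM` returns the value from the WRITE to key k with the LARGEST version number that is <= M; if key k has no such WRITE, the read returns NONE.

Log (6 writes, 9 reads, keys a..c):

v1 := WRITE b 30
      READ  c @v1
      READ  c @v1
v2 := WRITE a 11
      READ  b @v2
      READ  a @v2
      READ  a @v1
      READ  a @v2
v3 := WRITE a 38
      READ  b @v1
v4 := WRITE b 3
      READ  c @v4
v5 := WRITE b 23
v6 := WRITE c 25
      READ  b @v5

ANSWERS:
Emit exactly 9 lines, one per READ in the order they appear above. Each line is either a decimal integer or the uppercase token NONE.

v1: WRITE b=30  (b history now [(1, 30)])
READ c @v1: history=[] -> no version <= 1 -> NONE
READ c @v1: history=[] -> no version <= 1 -> NONE
v2: WRITE a=11  (a history now [(2, 11)])
READ b @v2: history=[(1, 30)] -> pick v1 -> 30
READ a @v2: history=[(2, 11)] -> pick v2 -> 11
READ a @v1: history=[(2, 11)] -> no version <= 1 -> NONE
READ a @v2: history=[(2, 11)] -> pick v2 -> 11
v3: WRITE a=38  (a history now [(2, 11), (3, 38)])
READ b @v1: history=[(1, 30)] -> pick v1 -> 30
v4: WRITE b=3  (b history now [(1, 30), (4, 3)])
READ c @v4: history=[] -> no version <= 4 -> NONE
v5: WRITE b=23  (b history now [(1, 30), (4, 3), (5, 23)])
v6: WRITE c=25  (c history now [(6, 25)])
READ b @v5: history=[(1, 30), (4, 3), (5, 23)] -> pick v5 -> 23

Answer: NONE
NONE
30
11
NONE
11
30
NONE
23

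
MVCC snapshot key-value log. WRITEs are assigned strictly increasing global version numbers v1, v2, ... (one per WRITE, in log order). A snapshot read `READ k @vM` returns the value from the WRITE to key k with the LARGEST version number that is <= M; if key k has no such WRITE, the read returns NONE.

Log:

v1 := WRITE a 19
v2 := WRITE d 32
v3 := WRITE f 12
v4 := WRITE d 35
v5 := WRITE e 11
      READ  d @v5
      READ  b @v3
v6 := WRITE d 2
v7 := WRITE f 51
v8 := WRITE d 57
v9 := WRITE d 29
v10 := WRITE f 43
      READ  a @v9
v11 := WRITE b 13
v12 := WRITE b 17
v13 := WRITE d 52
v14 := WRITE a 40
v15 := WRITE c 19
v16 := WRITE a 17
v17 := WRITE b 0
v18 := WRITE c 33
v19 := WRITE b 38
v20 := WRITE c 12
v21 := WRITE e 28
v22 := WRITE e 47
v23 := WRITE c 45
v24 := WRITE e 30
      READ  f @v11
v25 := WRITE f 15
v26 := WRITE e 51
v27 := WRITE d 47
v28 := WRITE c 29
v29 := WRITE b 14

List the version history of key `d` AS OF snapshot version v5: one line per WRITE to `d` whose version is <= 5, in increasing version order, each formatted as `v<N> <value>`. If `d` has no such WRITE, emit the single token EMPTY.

Scan writes for key=d with version <= 5:
  v1 WRITE a 19 -> skip
  v2 WRITE d 32 -> keep
  v3 WRITE f 12 -> skip
  v4 WRITE d 35 -> keep
  v5 WRITE e 11 -> skip
  v6 WRITE d 2 -> drop (> snap)
  v7 WRITE f 51 -> skip
  v8 WRITE d 57 -> drop (> snap)
  v9 WRITE d 29 -> drop (> snap)
  v10 WRITE f 43 -> skip
  v11 WRITE b 13 -> skip
  v12 WRITE b 17 -> skip
  v13 WRITE d 52 -> drop (> snap)
  v14 WRITE a 40 -> skip
  v15 WRITE c 19 -> skip
  v16 WRITE a 17 -> skip
  v17 WRITE b 0 -> skip
  v18 WRITE c 33 -> skip
  v19 WRITE b 38 -> skip
  v20 WRITE c 12 -> skip
  v21 WRITE e 28 -> skip
  v22 WRITE e 47 -> skip
  v23 WRITE c 45 -> skip
  v24 WRITE e 30 -> skip
  v25 WRITE f 15 -> skip
  v26 WRITE e 51 -> skip
  v27 WRITE d 47 -> drop (> snap)
  v28 WRITE c 29 -> skip
  v29 WRITE b 14 -> skip
Collected: [(2, 32), (4, 35)]

Answer: v2 32
v4 35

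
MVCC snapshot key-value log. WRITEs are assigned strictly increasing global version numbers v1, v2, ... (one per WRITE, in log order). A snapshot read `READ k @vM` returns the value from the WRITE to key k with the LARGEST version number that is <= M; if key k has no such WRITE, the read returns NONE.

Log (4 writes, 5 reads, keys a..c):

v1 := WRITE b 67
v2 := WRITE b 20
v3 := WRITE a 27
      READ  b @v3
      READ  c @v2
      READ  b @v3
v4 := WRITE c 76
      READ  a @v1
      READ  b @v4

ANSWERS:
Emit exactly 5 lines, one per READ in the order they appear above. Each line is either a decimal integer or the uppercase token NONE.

Answer: 20
NONE
20
NONE
20

Derivation:
v1: WRITE b=67  (b history now [(1, 67)])
v2: WRITE b=20  (b history now [(1, 67), (2, 20)])
v3: WRITE a=27  (a history now [(3, 27)])
READ b @v3: history=[(1, 67), (2, 20)] -> pick v2 -> 20
READ c @v2: history=[] -> no version <= 2 -> NONE
READ b @v3: history=[(1, 67), (2, 20)] -> pick v2 -> 20
v4: WRITE c=76  (c history now [(4, 76)])
READ a @v1: history=[(3, 27)] -> no version <= 1 -> NONE
READ b @v4: history=[(1, 67), (2, 20)] -> pick v2 -> 20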